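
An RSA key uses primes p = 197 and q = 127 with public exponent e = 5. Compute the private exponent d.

19757

φ(n) = (p−1)(q−1) = 196·126 = 24696.
Need d with 5·d ≡ 1 (mod 24696). Apply the extended Euclidean algorithm:
24696 = 4939·5 + 1
5 = 5·1 + 0
Back-substitute:
1 = 24696 − 4939·5
So 5·(-4939) ≡ 1 (mod 24696), hence d ≡ -4939 ≡ 19757 (mod 24696).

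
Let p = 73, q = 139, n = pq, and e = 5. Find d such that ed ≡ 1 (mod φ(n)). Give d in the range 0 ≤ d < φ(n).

7949

φ(n) = (p−1)(q−1) = 72·138 = 9936.
Need d with 5·d ≡ 1 (mod 9936). Apply the extended Euclidean algorithm:
9936 = 1987×5 + 1
5 = 5×1 + 0
Back-substitute:
1 = 9936 − 1987·5
So 5·(-1987) ≡ 1 (mod 9936), hence d ≡ -1987 ≡ 7949 (mod 9936).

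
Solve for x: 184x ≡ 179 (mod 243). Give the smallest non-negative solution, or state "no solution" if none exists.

First find gcd(184, 243):
243 = 1*184 + 59
184 = 3*59 + 7
59 = 8*7 + 3
7 = 2*3 + 1
3 = 3*1 + 0
gcd = 1, so a unique solution mod 243 exists.
Back-substitute for the Bézout coefficients:
1 = 7 − 2·3
1 = −2·59 + 17·7
1 = 17·184 − 53·59
1 = −53·243 + 70·184
So 184·(70) ≡ 1 (mod 243), giving 184⁻¹ ≡ 70.
x ≡ 184⁻¹·179 ≡ 70·179 ≡ 137 (mod 243).

137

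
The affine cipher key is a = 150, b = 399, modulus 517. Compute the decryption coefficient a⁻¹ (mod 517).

162

Apply the Euclidean algorithm to 517 and 150:
517 = 3*150 + 67
150 = 2*67 + 16
67 = 4*16 + 3
16 = 5*3 + 1
3 = 3*1 + 0
The gcd is 1. Working backward:
1 = 16 − 5·3
1 = −5·67 + 21·16
1 = 21·150 − 47·67
1 = −47·517 + 162·150
So 150·162 ≡ 1 (mod 517).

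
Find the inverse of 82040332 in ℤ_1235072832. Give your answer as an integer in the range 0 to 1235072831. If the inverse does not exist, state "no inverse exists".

Compute gcd(82040332, 1235072832):
1235072832 = 15*82040332 + 4467852
82040332 = 18*4467852 + 1618996
4467852 = 2*1618996 + 1229860
1618996 = 1*1229860 + 389136
1229860 = 3*389136 + 62452
389136 = 6*62452 + 14424
62452 = 4*14424 + 4756
14424 = 3*4756 + 156
4756 = 30*156 + 76
156 = 2*76 + 4
76 = 19*4 + 0
The gcd is 4, not 1, hence no inverse exists.

no inverse exists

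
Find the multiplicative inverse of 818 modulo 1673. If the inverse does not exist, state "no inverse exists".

1266

Extended Euclidean algorithm:
1673 = 2·818 + 37
818 = 22·37 + 4
37 = 9·4 + 1
4 = 4·1 + 0
gcd = 1, so the inverse exists. Back-substitute:
1 = 37 − 9·4
1 = −9·818 + 199·37
1 = 199·1673 − 407·818
Hence 818⁻¹ ≡ -407 ≡ 1266 (mod 1673).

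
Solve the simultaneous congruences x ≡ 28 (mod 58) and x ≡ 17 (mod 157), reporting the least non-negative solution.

Write x = 28 + 58·k. Then 58·k ≡ 17 − 28 ≡ 146 (mod 157).
Need 58⁻¹ mod 157. Extended Euclid on (157, 58):
157 = 2×58 + 41
58 = 1×41 + 17
41 = 2×17 + 7
17 = 2×7 + 3
7 = 2×3 + 1
3 = 3×1 + 0
Back-substitute:
1 = 7 − 2·3
1 = −2·17 + 5·7
1 = 5·41 − 12·17
1 = −12·58 + 17·41
1 = 17·157 − 46·58
58⁻¹ ≡ 111 (mod 157), so k ≡ 111·146 ≡ 35 (mod 157).
x = 28 + 58·35 = 2058.

2058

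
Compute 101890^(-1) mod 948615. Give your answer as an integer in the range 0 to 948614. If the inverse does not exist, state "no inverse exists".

Euclidean algorithm on 948615, 101890:
948615 = 9*101890 + 31605
101890 = 3*31605 + 7075
31605 = 4*7075 + 3305
7075 = 2*3305 + 465
3305 = 7*465 + 50
465 = 9*50 + 15
50 = 3*15 + 5
15 = 3*5 + 0
The gcd is 5, not 1, hence no inverse exists.

no inverse exists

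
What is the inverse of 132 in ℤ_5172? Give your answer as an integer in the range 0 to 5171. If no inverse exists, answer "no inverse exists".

Euclidean algorithm on 5172, 132:
5172 = 39*132 + 24
132 = 5*24 + 12
24 = 2*12 + 0
Since gcd = 12 > 1, 132 is not a unit mod 5172.

no inverse exists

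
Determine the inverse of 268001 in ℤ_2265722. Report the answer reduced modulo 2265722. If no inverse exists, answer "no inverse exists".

535427

Apply the Euclidean algorithm to 2265722 and 268001:
2265722 = 8·268001 + 121714
268001 = 2·121714 + 24573
121714 = 4·24573 + 23422
24573 = 1·23422 + 1151
23422 = 20·1151 + 402
1151 = 2·402 + 347
402 = 1·347 + 55
347 = 6·55 + 17
55 = 3·17 + 4
17 = 4·4 + 1
4 = 4·1 + 0
Since gcd(268001, 2265722) = 1, back-substitute to write 1 as a combination:
1 = 17 − 4·4
1 = −4·55 + 13·17
1 = 13·347 − 82·55
1 = −82·402 + 95·347
1 = 95·1151 − 272·402
1 = −272·23422 + 5535·1151
1 = 5535·24573 − 5807·23422
1 = −5807·121714 + 28763·24573
1 = 28763·268001 − 63333·121714
1 = −63333·2265722 + 535427·268001
So 268001·535427 ≡ 1 (mod 2265722).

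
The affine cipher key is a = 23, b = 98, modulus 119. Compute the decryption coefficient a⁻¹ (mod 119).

88

Extended Euclidean algorithm:
119 = 5×23 + 4
23 = 5×4 + 3
4 = 1×3 + 1
3 = 3×1 + 0
The gcd is 1. Working backward:
1 = 4 − 3
1 = −23 + 6·4
1 = 6·119 − 31·23
Thus 23·(-31) ≡ 1 (mod 119); reducing, -31 mod 119 = 88.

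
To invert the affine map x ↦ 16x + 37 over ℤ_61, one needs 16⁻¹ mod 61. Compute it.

42

gcd(61, 16) by repeated division:
61 = 3*16 + 13
16 = 1*13 + 3
13 = 4*3 + 1
3 = 3*1 + 0
The gcd is 1. Working backward:
1 = 13 − 4·3
1 = −4·16 + 5·13
1 = 5·61 − 19·16
Hence 16⁻¹ ≡ -19 ≡ 42 (mod 61).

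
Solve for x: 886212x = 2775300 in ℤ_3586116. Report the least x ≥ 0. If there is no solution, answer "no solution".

First find gcd(886212, 3586116):
3586116 = 4×886212 + 41268
886212 = 21×41268 + 19584
41268 = 2×19584 + 2100
19584 = 9×2100 + 684
2100 = 3×684 + 48
684 = 14×48 + 12
48 = 4×12 + 0
gcd = 12 and 12 | 2775300, so solutions exist. Divide through by 12: 73851x ≡ 231275 (mod 298843).
Now find 73851⁻¹ mod 298843:
298843 = 4×73851 + 3439
73851 = 21×3439 + 1632
3439 = 2×1632 + 175
1632 = 9×175 + 57
175 = 3×57 + 4
57 = 14×4 + 1
4 = 4×1 + 0
Back-substitute:
1 = 57 − 14·4
1 = −14·175 + 43·57
1 = 43·1632 − 401·175
1 = −401·3439 + 845·1632
1 = 845·73851 − 18146·3439
1 = −18146·298843 + 73429·73851
So 73851⁻¹ ≡ 73429 (mod 298843).
Then x ≡ 73429·231275 ≡ 239657 (mod 298843); the smallest non-negative solution is x = 239657.

239657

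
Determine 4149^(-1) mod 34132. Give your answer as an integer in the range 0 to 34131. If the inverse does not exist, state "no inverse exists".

1053

Extended Euclidean algorithm:
34132 = 8*4149 + 940
4149 = 4*940 + 389
940 = 2*389 + 162
389 = 2*162 + 65
162 = 2*65 + 32
65 = 2*32 + 1
32 = 32*1 + 0
gcd = 1, so the inverse exists. Back-substitute:
1 = 65 − 2·32
1 = −2·162 + 5·65
1 = 5·389 − 12·162
1 = −12·940 + 29·389
1 = 29·4149 − 128·940
1 = −128·34132 + 1053·4149
So 4149·1053 ≡ 1 (mod 34132).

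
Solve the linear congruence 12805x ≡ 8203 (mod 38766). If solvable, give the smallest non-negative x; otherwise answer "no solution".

First find gcd(12805, 38766):
38766 = 3×12805 + 351
12805 = 36×351 + 169
351 = 2×169 + 13
169 = 13×13 + 0
gcd = 13 and 13 | 8203, so solutions exist. Divide through by 13: 985x ≡ 631 (mod 2982).
Now find 985⁻¹ mod 2982:
2982 = 3·985 + 27
985 = 36·27 + 13
27 = 2·13 + 1
13 = 13·1 + 0
Back-substitute:
1 = 27 − 2·13
1 = −2·985 + 73·27
1 = 73·2982 − 221·985
So 985·(-221) ≡ 1 (mod 2982), i.e. 985⁻¹ ≡ 2761.
Then x ≡ 2761·631 ≡ 703 (mod 2982); the smallest non-negative solution is x = 703.

703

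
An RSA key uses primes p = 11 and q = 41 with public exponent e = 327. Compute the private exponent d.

φ(n) = (p−1)(q−1) = 10·40 = 400.
Need d with 327·d ≡ 1 (mod 400). Apply the extended Euclidean algorithm:
400 = 1*327 + 73
327 = 4*73 + 35
73 = 2*35 + 3
35 = 11*3 + 2
3 = 1*2 + 1
2 = 2*1 + 0
Back-substitute:
1 = 3 − 2
1 = −35 + 12·3
1 = 12·73 − 25·35
1 = −25·327 + 112·73
1 = 112·400 − 137·327
So 327·(-137) ≡ 1 (mod 400), hence d ≡ -137 ≡ 263 (mod 400).

263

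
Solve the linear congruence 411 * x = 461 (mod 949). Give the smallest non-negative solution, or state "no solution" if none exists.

First find gcd(411, 949):
949 = 2*411 + 127
411 = 3*127 + 30
127 = 4*30 + 7
30 = 4*7 + 2
7 = 3*2 + 1
2 = 2*1 + 0
gcd = 1, so a unique solution mod 949 exists.
Back-substitute for the Bézout coefficients:
1 = 7 − 3·2
1 = −3·30 + 13·7
1 = 13·127 − 55·30
1 = −55·411 + 178·127
1 = 178·949 − 411·411
So 411·(-411) ≡ 1 (mod 949), giving 411⁻¹ ≡ 538.
x ≡ 411⁻¹·461 ≡ 538·461 ≡ 329 (mod 949).

329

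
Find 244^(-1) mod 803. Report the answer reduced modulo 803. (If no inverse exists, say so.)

Run Euclid on (803, 244):
803 = 3*244 + 71
244 = 3*71 + 31
71 = 2*31 + 9
31 = 3*9 + 4
9 = 2*4 + 1
4 = 4*1 + 0
Since gcd(244, 803) = 1, back-substitute to write 1 as a combination:
1 = 9 − 2·4
1 = −2·31 + 7·9
1 = 7·71 − 16·31
1 = −16·244 + 55·71
1 = 55·803 − 181·244
So 244·(-181) ≡ 1 (mod 803), and -181 ≡ 622 (mod 803).

622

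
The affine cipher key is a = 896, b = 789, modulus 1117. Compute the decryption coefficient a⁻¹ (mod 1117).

Extended Euclidean algorithm:
1117 = 1*896 + 221
896 = 4*221 + 12
221 = 18*12 + 5
12 = 2*5 + 2
5 = 2*2 + 1
2 = 2*1 + 0
gcd = 1, so the inverse exists. Back-substitute:
1 = 5 − 2·2
1 = −2·12 + 5·5
1 = 5·221 − 92·12
1 = −92·896 + 373·221
1 = 373·1117 − 465·896
So 896·(-465) ≡ 1 (mod 1117), and -465 ≡ 652 (mod 1117).

652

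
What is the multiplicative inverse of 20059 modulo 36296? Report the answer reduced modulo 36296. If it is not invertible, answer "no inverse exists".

Compute gcd(20059, 36296):
36296 = 1*20059 + 16237
20059 = 1*16237 + 3822
16237 = 4*3822 + 949
3822 = 4*949 + 26
949 = 36*26 + 13
26 = 2*13 + 0
Since gcd = 13 > 1, 20059 is not a unit mod 36296.

no inverse exists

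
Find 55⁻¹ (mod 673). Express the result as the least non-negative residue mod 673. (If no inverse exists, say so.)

Run Euclid on (673, 55):
673 = 12·55 + 13
55 = 4·13 + 3
13 = 4·3 + 1
3 = 3·1 + 0
Since gcd(55, 673) = 1, back-substitute to write 1 as a combination:
1 = 13 − 4·3
1 = −4·55 + 17·13
1 = 17·673 − 208·55
Thus 55·(-208) ≡ 1 (mod 673); reducing, -208 mod 673 = 465.

465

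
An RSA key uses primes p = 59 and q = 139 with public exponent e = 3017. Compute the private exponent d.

φ(n) = (p−1)(q−1) = 58·138 = 8004.
Need d with 3017·d ≡ 1 (mod 8004). Apply the extended Euclidean algorithm:
8004 = 2·3017 + 1970
3017 = 1·1970 + 1047
1970 = 1·1047 + 923
1047 = 1·923 + 124
923 = 7·124 + 55
124 = 2·55 + 14
55 = 3·14 + 13
14 = 1·13 + 1
13 = 13·1 + 0
Back-substitute:
1 = 14 − 13
1 = −55 + 4·14
1 = 4·124 − 9·55
1 = −9·923 + 67·124
1 = 67·1047 − 76·923
1 = −76·1970 + 143·1047
1 = 143·3017 − 219·1970
1 = −219·8004 + 581·3017
So 3017·581 ≡ 1 (mod 8004), hence d = 581.

581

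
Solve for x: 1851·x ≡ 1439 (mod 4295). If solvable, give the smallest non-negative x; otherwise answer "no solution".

First find gcd(1851, 4295):
4295 = 2·1851 + 593
1851 = 3·593 + 72
593 = 8·72 + 17
72 = 4·17 + 4
17 = 4·4 + 1
4 = 4·1 + 0
gcd = 1, so a unique solution mod 4295 exists.
Back-substitute for the Bézout coefficients:
1 = 17 − 4·4
1 = −4·72 + 17·17
1 = 17·593 − 140·72
1 = −140·1851 + 437·593
1 = 437·4295 − 1014·1851
So 1851·(-1014) ≡ 1 (mod 4295), giving 1851⁻¹ ≡ 3281.
x ≡ 1851⁻¹·1439 ≡ 3281·1439 ≡ 1154 (mod 4295).

1154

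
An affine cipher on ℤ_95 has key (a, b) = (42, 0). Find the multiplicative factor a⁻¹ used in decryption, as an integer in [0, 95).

Extended Euclidean algorithm:
95 = 2·42 + 11
42 = 3·11 + 9
11 = 1·9 + 2
9 = 4·2 + 1
2 = 2·1 + 0
Since gcd(42, 95) = 1, back-substitute to write 1 as a combination:
1 = 9 − 4·2
1 = −4·11 + 5·9
1 = 5·42 − 19·11
1 = −19·95 + 43·42
So 42·43 ≡ 1 (mod 95).

43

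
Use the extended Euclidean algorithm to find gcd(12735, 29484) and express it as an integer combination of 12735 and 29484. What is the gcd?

9

Apply Euclid's algorithm to 29484 and 12735:
29484 = 2×12735 + 4014
12735 = 3×4014 + 693
4014 = 5×693 + 549
693 = 1×549 + 144
549 = 3×144 + 117
144 = 1×117 + 27
117 = 4×27 + 9
27 = 3×9 + 0
gcd(12735, 29484) = 9.
Express as a combination:
9 = 117 − 4·27
9 = −4·144 + 5·117
9 = 5·549 − 19·144
9 = −19·693 + 24·549
9 = 24·4014 − 139·693
9 = −139·12735 + 441·4014
9 = 441·29484 − 1021·12735
So 9 = (441)·29484 + (-1021)·12735.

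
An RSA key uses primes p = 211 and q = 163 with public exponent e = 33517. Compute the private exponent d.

φ(n) = (p−1)(q−1) = 210·162 = 34020.
Need d with 33517·d ≡ 1 (mod 34020). Apply the extended Euclidean algorithm:
34020 = 1·33517 + 503
33517 = 66·503 + 319
503 = 1·319 + 184
319 = 1·184 + 135
184 = 1·135 + 49
135 = 2·49 + 37
49 = 1·37 + 12
37 = 3·12 + 1
12 = 12·1 + 0
Back-substitute:
1 = 37 − 3·12
1 = −3·49 + 4·37
1 = 4·135 − 11·49
1 = −11·184 + 15·135
1 = 15·319 − 26·184
1 = −26·503 + 41·319
1 = 41·33517 − 2732·503
1 = −2732·34020 + 2773·33517
So 33517·2773 ≡ 1 (mod 34020), hence d = 2773.

2773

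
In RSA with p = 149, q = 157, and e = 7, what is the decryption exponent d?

9895

φ(n) = (p−1)(q−1) = 148·156 = 23088.
Need d with 7·d ≡ 1 (mod 23088). Apply the extended Euclidean algorithm:
23088 = 3298×7 + 2
7 = 3×2 + 1
2 = 2×1 + 0
Back-substitute:
1 = 7 − 3·2
1 = −3·23088 + 9895·7
So 7·9895 ≡ 1 (mod 23088), hence d = 9895.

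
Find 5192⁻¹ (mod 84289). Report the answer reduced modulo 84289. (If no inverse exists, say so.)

73623

Run Euclid on (84289, 5192):
84289 = 16×5192 + 1217
5192 = 4×1217 + 324
1217 = 3×324 + 245
324 = 1×245 + 79
245 = 3×79 + 8
79 = 9×8 + 7
8 = 1×7 + 1
7 = 7×1 + 0
gcd = 1, so the inverse exists. Back-substitute:
1 = 8 − 7
1 = −79 + 10·8
1 = 10·245 − 31·79
1 = −31·324 + 41·245
1 = 41·1217 − 154·324
1 = −154·5192 + 657·1217
1 = 657·84289 − 10666·5192
Hence 5192⁻¹ ≡ -10666 ≡ 73623 (mod 84289).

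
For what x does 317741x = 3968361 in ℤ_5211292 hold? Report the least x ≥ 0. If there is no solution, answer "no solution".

1272309

First find gcd(317741, 5211292):
5211292 = 16·317741 + 127436
317741 = 2·127436 + 62869
127436 = 2·62869 + 1698
62869 = 37·1698 + 43
1698 = 39·43 + 21
43 = 2·21 + 1
21 = 21·1 + 0
gcd = 1, so a unique solution mod 5211292 exists.
Back-substitute for the Bézout coefficients:
1 = 43 − 2·21
1 = −2·1698 + 79·43
1 = 79·62869 − 2925·1698
1 = −2925·127436 + 5929·62869
1 = 5929·317741 − 14783·127436
1 = −14783·5211292 + 242457·317741
So 317741·(242457) ≡ 1 (mod 5211292), giving 317741⁻¹ ≡ 242457.
x ≡ 317741⁻¹·3968361 ≡ 242457·3968361 ≡ 1272309 (mod 5211292).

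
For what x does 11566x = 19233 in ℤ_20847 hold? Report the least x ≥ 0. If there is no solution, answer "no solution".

4095

First find gcd(11566, 20847):
20847 = 1*11566 + 9281
11566 = 1*9281 + 2285
9281 = 4*2285 + 141
2285 = 16*141 + 29
141 = 4*29 + 25
29 = 1*25 + 4
25 = 6*4 + 1
4 = 4*1 + 0
gcd = 1, so a unique solution mod 20847 exists.
Back-substitute for the Bézout coefficients:
1 = 25 − 6·4
1 = −6·29 + 7·25
1 = 7·141 − 34·29
1 = −34·2285 + 551·141
1 = 551·9281 − 2238·2285
1 = −2238·11566 + 2789·9281
1 = 2789·20847 − 5027·11566
So 11566·(-5027) ≡ 1 (mod 20847), giving 11566⁻¹ ≡ 15820.
x ≡ 11566⁻¹·19233 ≡ 15820·19233 ≡ 4095 (mod 20847).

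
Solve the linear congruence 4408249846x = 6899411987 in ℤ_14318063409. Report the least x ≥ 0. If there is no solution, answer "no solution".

First find gcd(4408249846, 14318063409):
14318063409 = 3·4408249846 + 1093313871
4408249846 = 4·1093313871 + 34994362
1093313871 = 31·34994362 + 8488649
34994362 = 4·8488649 + 1039766
8488649 = 8·1039766 + 170521
1039766 = 6·170521 + 16640
170521 = 10·16640 + 4121
16640 = 4·4121 + 156
4121 = 26·156 + 65
156 = 2·65 + 26
65 = 2·26 + 13
26 = 2·13 + 0
gcd = 13 and 13 | 6899411987, so solutions exist. Divide through by 13: 339096142x ≡ 530723999 (mod 1101389493).
Now find 339096142⁻¹ mod 1101389493:
1101389493 = 3*339096142 + 84101067
339096142 = 4*84101067 + 2691874
84101067 = 31*2691874 + 652973
2691874 = 4*652973 + 79982
652973 = 8*79982 + 13117
79982 = 6*13117 + 1280
13117 = 10*1280 + 317
1280 = 4*317 + 12
317 = 26*12 + 5
12 = 2*5 + 2
5 = 2*2 + 1
2 = 2*1 + 0
Back-substitute:
1 = 5 − 2·2
1 = −2·12 + 5·5
1 = 5·317 − 132·12
1 = −132·1280 + 533·317
1 = 533·13117 − 5462·1280
1 = −5462·79982 + 33305·13117
1 = 33305·652973 − 271902·79982
1 = −271902·2691874 + 1120913·652973
1 = 1120913·84101067 − 35020205·2691874
1 = −35020205·339096142 + 141201733·84101067
1 = 141201733·1101389493 − 458625404·339096142
So 339096142·(-458625404) ≡ 1 (mod 1101389493), i.e. 339096142⁻¹ ≡ 642764089.
Then x ≡ 642764089·530723999 ≡ 997172084 (mod 1101389493); the smallest non-negative solution is x = 997172084.

997172084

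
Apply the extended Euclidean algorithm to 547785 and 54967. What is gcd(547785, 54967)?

Euclidean algorithm:
547785 = 9*54967 + 53082
54967 = 1*53082 + 1885
53082 = 28*1885 + 302
1885 = 6*302 + 73
302 = 4*73 + 10
73 = 7*10 + 3
10 = 3*3 + 1
3 = 3*1 + 0
gcd(547785, 54967) = 1.
Express as a combination:
1 = 10 − 3·3
1 = −3·73 + 22·10
1 = 22·302 − 91·73
1 = −91·1885 + 568·302
1 = 568·53082 − 15995·1885
1 = −15995·54967 + 16563·53082
1 = 16563·547785 − 165062·54967
So 1 = (16563)·547785 + (-165062)·54967.

1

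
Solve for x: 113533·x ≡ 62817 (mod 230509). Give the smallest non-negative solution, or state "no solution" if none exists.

First find gcd(113533, 230509):
230509 = 2*113533 + 3443
113533 = 32*3443 + 3357
3443 = 1*3357 + 86
3357 = 39*86 + 3
86 = 28*3 + 2
3 = 1*2 + 1
2 = 2*1 + 0
gcd = 1, so a unique solution mod 230509 exists.
Back-substitute for the Bézout coefficients:
1 = 3 − 2
1 = −86 + 29·3
1 = 29·3357 − 1132·86
1 = −1132·3443 + 1161·3357
1 = 1161·113533 − 38284·3443
1 = −38284·230509 + 77729·113533
So 113533·(77729) ≡ 1 (mod 230509), giving 113533⁻¹ ≡ 77729.
x ≡ 113533⁻¹·62817 ≡ 77729·62817 ≡ 60955 (mod 230509).

60955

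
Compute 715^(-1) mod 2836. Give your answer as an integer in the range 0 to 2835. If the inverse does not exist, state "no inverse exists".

gcd(2836, 715) by repeated division:
2836 = 3*715 + 691
715 = 1*691 + 24
691 = 28*24 + 19
24 = 1*19 + 5
19 = 3*5 + 4
5 = 1*4 + 1
4 = 4*1 + 0
Since gcd(715, 2836) = 1, back-substitute to write 1 as a combination:
1 = 5 − 4
1 = −19 + 4·5
1 = 4·24 − 5·19
1 = −5·691 + 144·24
1 = 144·715 − 149·691
1 = −149·2836 + 591·715
So 715·591 ≡ 1 (mod 2836).

591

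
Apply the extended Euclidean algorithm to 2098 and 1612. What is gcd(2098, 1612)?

Apply Euclid's algorithm to 2098 and 1612:
2098 = 1·1612 + 486
1612 = 3·486 + 154
486 = 3·154 + 24
154 = 6·24 + 10
24 = 2·10 + 4
10 = 2·4 + 2
4 = 2·2 + 0
gcd(2098, 1612) = 2.
Express as a combination:
2 = 10 − 2·4
2 = −2·24 + 5·10
2 = 5·154 − 32·24
2 = −32·486 + 101·154
2 = 101·1612 − 335·486
2 = −335·2098 + 436·1612
So 2 = (-335)·2098 + (436)·1612.

2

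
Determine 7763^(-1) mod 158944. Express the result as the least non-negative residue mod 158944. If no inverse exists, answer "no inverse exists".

Apply the Euclidean algorithm to 158944 and 7763:
158944 = 20*7763 + 3684
7763 = 2*3684 + 395
3684 = 9*395 + 129
395 = 3*129 + 8
129 = 16*8 + 1
8 = 8*1 + 0
Since gcd(7763, 158944) = 1, back-substitute to write 1 as a combination:
1 = 129 − 16·8
1 = −16·395 + 49·129
1 = 49·3684 − 457·395
1 = −457·7763 + 963·3684
1 = 963·158944 − 19717·7763
Thus 7763·(-19717) ≡ 1 (mod 158944); reducing, -19717 mod 158944 = 139227.

139227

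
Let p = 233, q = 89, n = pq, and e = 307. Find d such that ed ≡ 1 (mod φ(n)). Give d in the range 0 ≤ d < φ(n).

20283

φ(n) = (p−1)(q−1) = 232·88 = 20416.
Need d with 307·d ≡ 1 (mod 20416). Apply the extended Euclidean algorithm:
20416 = 66·307 + 154
307 = 1·154 + 153
154 = 1·153 + 1
153 = 153·1 + 0
Back-substitute:
1 = 154 − 153
1 = −307 + 2·154
1 = 2·20416 − 133·307
So 307·(-133) ≡ 1 (mod 20416), hence d ≡ -133 ≡ 20283 (mod 20416).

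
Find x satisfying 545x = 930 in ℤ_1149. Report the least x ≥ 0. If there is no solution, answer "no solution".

1098

First find gcd(545, 1149):
1149 = 2*545 + 59
545 = 9*59 + 14
59 = 4*14 + 3
14 = 4*3 + 2
3 = 1*2 + 1
2 = 2*1 + 0
gcd = 1, so a unique solution mod 1149 exists.
Back-substitute for the Bézout coefficients:
1 = 3 − 2
1 = −14 + 5·3
1 = 5·59 − 21·14
1 = −21·545 + 194·59
1 = 194·1149 − 409·545
So 545·(-409) ≡ 1 (mod 1149), giving 545⁻¹ ≡ 740.
x ≡ 545⁻¹·930 ≡ 740·930 ≡ 1098 (mod 1149).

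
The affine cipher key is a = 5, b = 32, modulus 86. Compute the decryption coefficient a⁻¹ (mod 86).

gcd(86, 5) by repeated division:
86 = 17*5 + 1
5 = 5*1 + 0
The gcd is 1. Working backward:
1 = 86 − 17·5
Thus 5·(-17) ≡ 1 (mod 86); reducing, -17 mod 86 = 69.

69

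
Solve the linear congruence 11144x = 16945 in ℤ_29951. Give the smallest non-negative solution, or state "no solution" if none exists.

5831

First find gcd(11144, 29951):
29951 = 2*11144 + 7663
11144 = 1*7663 + 3481
7663 = 2*3481 + 701
3481 = 4*701 + 677
701 = 1*677 + 24
677 = 28*24 + 5
24 = 4*5 + 4
5 = 1*4 + 1
4 = 4*1 + 0
gcd = 1, so a unique solution mod 29951 exists.
Back-substitute for the Bézout coefficients:
1 = 5 − 4
1 = −24 + 5·5
1 = 5·677 − 141·24
1 = −141·701 + 146·677
1 = 146·3481 − 725·701
1 = −725·7663 + 1596·3481
1 = 1596·11144 − 2321·7663
1 = −2321·29951 + 6238·11144
So 11144·(6238) ≡ 1 (mod 29951), giving 11144⁻¹ ≡ 6238.
x ≡ 11144⁻¹·16945 ≡ 6238·16945 ≡ 5831 (mod 29951).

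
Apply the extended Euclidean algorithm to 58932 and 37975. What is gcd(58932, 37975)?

Euclidean algorithm:
58932 = 1·37975 + 20957
37975 = 1·20957 + 17018
20957 = 1·17018 + 3939
17018 = 4·3939 + 1262
3939 = 3·1262 + 153
1262 = 8·153 + 38
153 = 4·38 + 1
38 = 38·1 + 0
gcd(58932, 37975) = 1.
Express as a combination:
1 = 153 − 4·38
1 = −4·1262 + 33·153
1 = 33·3939 − 103·1262
1 = −103·17018 + 445·3939
1 = 445·20957 − 548·17018
1 = −548·37975 + 993·20957
1 = 993·58932 − 1541·37975
So 1 = (993)·58932 + (-1541)·37975.

1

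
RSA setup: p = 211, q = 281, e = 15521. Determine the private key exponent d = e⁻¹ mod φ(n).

47681

φ(n) = (p−1)(q−1) = 210·280 = 58800.
Need d with 15521·d ≡ 1 (mod 58800). Apply the extended Euclidean algorithm:
58800 = 3×15521 + 12237
15521 = 1×12237 + 3284
12237 = 3×3284 + 2385
3284 = 1×2385 + 899
2385 = 2×899 + 587
899 = 1×587 + 312
587 = 1×312 + 275
312 = 1×275 + 37
275 = 7×37 + 16
37 = 2×16 + 5
16 = 3×5 + 1
5 = 5×1 + 0
Back-substitute:
1 = 16 − 3·5
1 = −3·37 + 7·16
1 = 7·275 − 52·37
1 = −52·312 + 59·275
1 = 59·587 − 111·312
1 = −111·899 + 170·587
1 = 170·2385 − 451·899
1 = −451·3284 + 621·2385
1 = 621·12237 − 2314·3284
1 = −2314·15521 + 2935·12237
1 = 2935·58800 − 11119·15521
So 15521·(-11119) ≡ 1 (mod 58800), hence d ≡ -11119 ≡ 47681 (mod 58800).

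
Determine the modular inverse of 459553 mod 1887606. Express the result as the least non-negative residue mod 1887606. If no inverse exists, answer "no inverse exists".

1634659

gcd(1887606, 459553) by repeated division:
1887606 = 4*459553 + 49394
459553 = 9*49394 + 15007
49394 = 3*15007 + 4373
15007 = 3*4373 + 1888
4373 = 2*1888 + 597
1888 = 3*597 + 97
597 = 6*97 + 15
97 = 6*15 + 7
15 = 2*7 + 1
7 = 7*1 + 0
gcd = 1, so the inverse exists. Back-substitute:
1 = 15 − 2·7
1 = −2·97 + 13·15
1 = 13·597 − 80·97
1 = −80·1888 + 253·597
1 = 253·4373 − 586·1888
1 = −586·15007 + 2011·4373
1 = 2011·49394 − 6619·15007
1 = −6619·459553 + 61582·49394
1 = 61582·1887606 − 252947·459553
Hence 459553⁻¹ ≡ -252947 ≡ 1634659 (mod 1887606).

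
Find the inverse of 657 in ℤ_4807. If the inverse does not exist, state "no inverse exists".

3351

Extended Euclidean algorithm:
4807 = 7*657 + 208
657 = 3*208 + 33
208 = 6*33 + 10
33 = 3*10 + 3
10 = 3*3 + 1
3 = 3*1 + 0
Since gcd(657, 4807) = 1, back-substitute to write 1 as a combination:
1 = 10 − 3·3
1 = −3·33 + 10·10
1 = 10·208 − 63·33
1 = −63·657 + 199·208
1 = 199·4807 − 1456·657
Hence 657⁻¹ ≡ -1456 ≡ 3351 (mod 4807).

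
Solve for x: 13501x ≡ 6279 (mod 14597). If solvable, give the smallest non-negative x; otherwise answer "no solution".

First find gcd(13501, 14597):
14597 = 1*13501 + 1096
13501 = 12*1096 + 349
1096 = 3*349 + 49
349 = 7*49 + 6
49 = 8*6 + 1
6 = 6*1 + 0
gcd = 1, so a unique solution mod 14597 exists.
Back-substitute for the Bézout coefficients:
1 = 49 − 8·6
1 = −8·349 + 57·49
1 = 57·1096 − 179·349
1 = −179·13501 + 2205·1096
1 = 2205·14597 − 2384·13501
So 13501·(-2384) ≡ 1 (mod 14597), giving 13501⁻¹ ≡ 12213.
x ≡ 13501⁻¹·6279 ≡ 12213·6279 ≡ 7386 (mod 14597).

7386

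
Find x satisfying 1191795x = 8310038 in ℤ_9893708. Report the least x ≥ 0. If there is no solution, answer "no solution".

567698

First find gcd(1191795, 9893708):
9893708 = 8×1191795 + 359348
1191795 = 3×359348 + 113751
359348 = 3×113751 + 18095
113751 = 6×18095 + 5181
18095 = 3×5181 + 2552
5181 = 2×2552 + 77
2552 = 33×77 + 11
77 = 7×11 + 0
gcd = 11 and 11 | 8310038, so solutions exist. Divide through by 11: 108345x ≡ 755458 (mod 899428).
Now find 108345⁻¹ mod 899428:
899428 = 8×108345 + 32668
108345 = 3×32668 + 10341
32668 = 3×10341 + 1645
10341 = 6×1645 + 471
1645 = 3×471 + 232
471 = 2×232 + 7
232 = 33×7 + 1
7 = 7×1 + 0
Back-substitute:
1 = 232 − 33·7
1 = −33·471 + 67·232
1 = 67·1645 − 234·471
1 = −234·10341 + 1471·1645
1 = 1471·32668 − 4647·10341
1 = −4647·108345 + 15412·32668
1 = 15412·899428 − 127943·108345
So 108345·(-127943) ≡ 1 (mod 899428), i.e. 108345⁻¹ ≡ 771485.
Then x ≡ 771485·755458 ≡ 567698 (mod 899428); the smallest non-negative solution is x = 567698.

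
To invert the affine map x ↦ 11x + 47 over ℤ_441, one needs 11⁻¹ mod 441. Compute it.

Apply the Euclidean algorithm to 441 and 11:
441 = 40×11 + 1
11 = 11×1 + 0
Since gcd(11, 441) = 1, back-substitute to write 1 as a combination:
1 = 441 − 40·11
Thus 11·(-40) ≡ 1 (mod 441); reducing, -40 mod 441 = 401.

401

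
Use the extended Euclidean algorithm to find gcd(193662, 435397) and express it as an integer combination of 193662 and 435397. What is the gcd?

Apply Euclid's algorithm to 435397 and 193662:
435397 = 2·193662 + 48073
193662 = 4·48073 + 1370
48073 = 35·1370 + 123
1370 = 11·123 + 17
123 = 7·17 + 4
17 = 4·4 + 1
4 = 4·1 + 0
gcd(193662, 435397) = 1.
Express as a combination:
1 = 17 − 4·4
1 = −4·123 + 29·17
1 = 29·1370 − 323·123
1 = −323·48073 + 11334·1370
1 = 11334·193662 − 45659·48073
1 = −45659·435397 + 102652·193662
So 1 = (-45659)·435397 + (102652)·193662.

1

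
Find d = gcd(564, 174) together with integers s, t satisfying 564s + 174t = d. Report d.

Apply Euclid's algorithm to 564 and 174:
564 = 3·174 + 42
174 = 4·42 + 6
42 = 7·6 + 0
gcd(564, 174) = 6.
Working backward:
6 = 174 − 4·42
6 = −4·564 + 13·174
So 6 = (-4)·564 + (13)·174.

6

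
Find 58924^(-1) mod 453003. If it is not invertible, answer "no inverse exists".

316873

Apply the Euclidean algorithm to 453003 and 58924:
453003 = 7×58924 + 40535
58924 = 1×40535 + 18389
40535 = 2×18389 + 3757
18389 = 4×3757 + 3361
3757 = 1×3361 + 396
3361 = 8×396 + 193
396 = 2×193 + 10
193 = 19×10 + 3
10 = 3×3 + 1
3 = 3×1 + 0
The gcd is 1. Working backward:
1 = 10 − 3·3
1 = −3·193 + 58·10
1 = 58·396 − 119·193
1 = −119·3361 + 1010·396
1 = 1010·3757 − 1129·3361
1 = −1129·18389 + 5526·3757
1 = 5526·40535 − 12181·18389
1 = −12181·58924 + 17707·40535
1 = 17707·453003 − 136130·58924
So 58924·(-136130) ≡ 1 (mod 453003), and -136130 ≡ 316873 (mod 453003).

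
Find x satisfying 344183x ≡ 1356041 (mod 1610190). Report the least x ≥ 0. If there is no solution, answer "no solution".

1291747

First find gcd(344183, 1610190):
1610190 = 4×344183 + 233458
344183 = 1×233458 + 110725
233458 = 2×110725 + 12008
110725 = 9×12008 + 2653
12008 = 4×2653 + 1396
2653 = 1×1396 + 1257
1396 = 1×1257 + 139
1257 = 9×139 + 6
139 = 23×6 + 1
6 = 6×1 + 0
gcd = 1, so a unique solution mod 1610190 exists.
Back-substitute for the Bézout coefficients:
1 = 139 − 23·6
1 = −23·1257 + 208·139
1 = 208·1396 − 231·1257
1 = −231·2653 + 439·1396
1 = 439·12008 − 1987·2653
1 = −1987·110725 + 18322·12008
1 = 18322·233458 − 38631·110725
1 = −38631·344183 + 56953·233458
1 = 56953·1610190 − 266443·344183
So 344183·(-266443) ≡ 1 (mod 1610190), giving 344183⁻¹ ≡ 1343747.
x ≡ 344183⁻¹·1356041 ≡ 1343747·1356041 ≡ 1291747 (mod 1610190).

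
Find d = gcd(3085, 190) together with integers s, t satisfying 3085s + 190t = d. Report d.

Apply Euclid's algorithm to 3085 and 190:
3085 = 16×190 + 45
190 = 4×45 + 10
45 = 4×10 + 5
10 = 2×5 + 0
gcd(3085, 190) = 5.
Express as a combination:
5 = 45 − 4·10
5 = −4·190 + 17·45
5 = 17·3085 − 276·190
So 5 = (17)·3085 + (-276)·190.

5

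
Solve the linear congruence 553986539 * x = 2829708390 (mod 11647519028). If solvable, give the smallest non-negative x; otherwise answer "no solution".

First find gcd(553986539, 11647519028):
11647519028 = 21·553986539 + 13801709
553986539 = 40·13801709 + 1918179
13801709 = 7·1918179 + 374456
1918179 = 5·374456 + 45899
374456 = 8·45899 + 7264
45899 = 6·7264 + 2315
7264 = 3·2315 + 319
2315 = 7·319 + 82
319 = 3·82 + 73
82 = 1·73 + 9
73 = 8·9 + 1
9 = 9·1 + 0
gcd = 1, so a unique solution mod 11647519028 exists.
Back-substitute for the Bézout coefficients:
1 = 73 − 8·9
1 = −8·82 + 9·73
1 = 9·319 − 35·82
1 = −35·2315 + 254·319
1 = 254·7264 − 797·2315
1 = −797·45899 + 5036·7264
1 = 5036·374456 − 41085·45899
1 = −41085·1918179 + 210461·374456
1 = 210461·13801709 − 1514312·1918179
1 = −1514312·553986539 + 60782941·13801709
1 = 60782941·11647519028 − 1277956073·553986539
So 553986539·(-1277956073) ≡ 1 (mod 11647519028), giving 553986539⁻¹ ≡ 10369562955.
x ≡ 553986539⁻¹·2829708390 ≡ 10369562955·2829708390 ≡ 7002853390 (mod 11647519028).

7002853390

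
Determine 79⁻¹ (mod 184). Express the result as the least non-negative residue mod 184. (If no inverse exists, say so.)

Run Euclid on (184, 79):
184 = 2*79 + 26
79 = 3*26 + 1
26 = 26*1 + 0
gcd = 1, so the inverse exists. Back-substitute:
1 = 79 − 3·26
1 = −3·184 + 7·79
So 79·7 ≡ 1 (mod 184).

7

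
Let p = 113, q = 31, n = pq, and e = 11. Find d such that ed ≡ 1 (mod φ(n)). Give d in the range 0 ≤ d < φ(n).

φ(n) = (p−1)(q−1) = 112·30 = 3360.
Need d with 11·d ≡ 1 (mod 3360). Apply the extended Euclidean algorithm:
3360 = 305·11 + 5
11 = 2·5 + 1
5 = 5·1 + 0
Back-substitute:
1 = 11 − 2·5
1 = −2·3360 + 611·11
So 11·611 ≡ 1 (mod 3360), hence d = 611.

611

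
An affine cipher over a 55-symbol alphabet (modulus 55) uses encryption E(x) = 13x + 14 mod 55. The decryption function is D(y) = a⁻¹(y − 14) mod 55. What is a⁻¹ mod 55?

Apply the Euclidean algorithm to 55 and 13:
55 = 4*13 + 3
13 = 4*3 + 1
3 = 3*1 + 0
gcd = 1, so the inverse exists. Back-substitute:
1 = 13 − 4·3
1 = −4·55 + 17·13
So 13·17 ≡ 1 (mod 55).

17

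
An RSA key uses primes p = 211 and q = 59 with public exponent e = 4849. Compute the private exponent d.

10909

φ(n) = (p−1)(q−1) = 210·58 = 12180.
Need d with 4849·d ≡ 1 (mod 12180). Apply the extended Euclidean algorithm:
12180 = 2*4849 + 2482
4849 = 1*2482 + 2367
2482 = 1*2367 + 115
2367 = 20*115 + 67
115 = 1*67 + 48
67 = 1*48 + 19
48 = 2*19 + 10
19 = 1*10 + 9
10 = 1*9 + 1
9 = 9*1 + 0
Back-substitute:
1 = 10 − 9
1 = −19 + 2·10
1 = 2·48 − 5·19
1 = −5·67 + 7·48
1 = 7·115 − 12·67
1 = −12·2367 + 247·115
1 = 247·2482 − 259·2367
1 = −259·4849 + 506·2482
1 = 506·12180 − 1271·4849
So 4849·(-1271) ≡ 1 (mod 12180), hence d ≡ -1271 ≡ 10909 (mod 12180).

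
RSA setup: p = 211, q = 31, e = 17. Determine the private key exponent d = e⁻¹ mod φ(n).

φ(n) = (p−1)(q−1) = 210·30 = 6300.
Need d with 17·d ≡ 1 (mod 6300). Apply the extended Euclidean algorithm:
6300 = 370*17 + 10
17 = 1*10 + 7
10 = 1*7 + 3
7 = 2*3 + 1
3 = 3*1 + 0
Back-substitute:
1 = 7 − 2·3
1 = −2·10 + 3·7
1 = 3·17 − 5·10
1 = −5·6300 + 1853·17
So 17·1853 ≡ 1 (mod 6300), hence d = 1853.

1853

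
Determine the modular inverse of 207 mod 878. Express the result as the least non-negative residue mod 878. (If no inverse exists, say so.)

Extended Euclidean algorithm:
878 = 4×207 + 50
207 = 4×50 + 7
50 = 7×7 + 1
7 = 7×1 + 0
gcd = 1, so the inverse exists. Back-substitute:
1 = 50 − 7·7
1 = −7·207 + 29·50
1 = 29·878 − 123·207
Hence 207⁻¹ ≡ -123 ≡ 755 (mod 878).

755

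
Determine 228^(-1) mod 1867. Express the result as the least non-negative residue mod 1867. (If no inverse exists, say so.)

Extended Euclidean algorithm:
1867 = 8·228 + 43
228 = 5·43 + 13
43 = 3·13 + 4
13 = 3·4 + 1
4 = 4·1 + 0
Since gcd(228, 1867) = 1, back-substitute to write 1 as a combination:
1 = 13 − 3·4
1 = −3·43 + 10·13
1 = 10·228 − 53·43
1 = −53·1867 + 434·228
So 228·434 ≡ 1 (mod 1867).

434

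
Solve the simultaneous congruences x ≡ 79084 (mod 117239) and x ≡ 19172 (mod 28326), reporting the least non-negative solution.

Write x = 79084 + 117239·k. Then 117239·k ≡ 19172 − 79084 ≡ 25066 (mod 28326).
Need 117239⁻¹ mod 28326. Extended Euclid on (28326, 3935):
28326 = 7·3935 + 781
3935 = 5·781 + 30
781 = 26·30 + 1
30 = 30·1 + 0
Back-substitute:
1 = 781 − 26·30
1 = −26·3935 + 131·781
1 = 131·28326 − 943·3935
117239⁻¹ ≡ 27383 (mod 28326), so k ≡ 27383·25066 ≡ 14972 (mod 28326).
x = 79084 + 117239·14972 = 1755381392.

1755381392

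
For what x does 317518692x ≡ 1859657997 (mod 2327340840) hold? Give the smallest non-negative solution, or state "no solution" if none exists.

gcd(317518692, 2327340840):
2327340840 = 7×317518692 + 104709996
317518692 = 3×104709996 + 3388704
104709996 = 30×3388704 + 3048876
3388704 = 1×3048876 + 339828
3048876 = 8×339828 + 330252
339828 = 1×330252 + 9576
330252 = 34×9576 + 4668
9576 = 2×4668 + 240
4668 = 19×240 + 108
240 = 2×108 + 24
108 = 4×24 + 12
24 = 2×12 + 0
gcd = 12, but 12 ∤ 1859657997, so the congruence has no solution.

no solution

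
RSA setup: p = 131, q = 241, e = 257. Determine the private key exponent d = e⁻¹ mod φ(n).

30593

φ(n) = (p−1)(q−1) = 130·240 = 31200.
Need d with 257·d ≡ 1 (mod 31200). Apply the extended Euclidean algorithm:
31200 = 121·257 + 103
257 = 2·103 + 51
103 = 2·51 + 1
51 = 51·1 + 0
Back-substitute:
1 = 103 − 2·51
1 = −2·257 + 5·103
1 = 5·31200 − 607·257
So 257·(-607) ≡ 1 (mod 31200), hence d ≡ -607 ≡ 30593 (mod 31200).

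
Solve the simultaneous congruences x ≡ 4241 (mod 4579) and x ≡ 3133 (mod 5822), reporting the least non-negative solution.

20554793

Write x = 4241 + 4579·k. Then 4579·k ≡ 3133 − 4241 ≡ 4714 (mod 5822).
Need 4579⁻¹ mod 5822. Extended Euclid on (5822, 4579):
5822 = 1×4579 + 1243
4579 = 3×1243 + 850
1243 = 1×850 + 393
850 = 2×393 + 64
393 = 6×64 + 9
64 = 7×9 + 1
9 = 9×1 + 0
Back-substitute:
1 = 64 − 7·9
1 = −7·393 + 43·64
1 = 43·850 − 93·393
1 = −93·1243 + 136·850
1 = 136·4579 − 501·1243
1 = −501·5822 + 637·4579
4579⁻¹ ≡ 637 (mod 5822), so k ≡ 637·4714 ≡ 4488 (mod 5822).
x = 4241 + 4579·4488 = 20554793.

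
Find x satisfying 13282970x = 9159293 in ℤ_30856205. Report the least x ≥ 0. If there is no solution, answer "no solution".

gcd(13282970, 30856205):
30856205 = 2·13282970 + 4290265
13282970 = 3·4290265 + 412175
4290265 = 10·412175 + 168515
412175 = 2·168515 + 75145
168515 = 2·75145 + 18225
75145 = 4·18225 + 2245
18225 = 8·2245 + 265
2245 = 8·265 + 125
265 = 2·125 + 15
125 = 8·15 + 5
15 = 3·5 + 0
gcd = 5, but 5 ∤ 9159293, so the congruence has no solution.

no solution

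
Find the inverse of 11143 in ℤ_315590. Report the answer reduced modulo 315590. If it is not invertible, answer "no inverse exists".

no inverse exists

Compute gcd(11143, 315590):
315590 = 28·11143 + 3586
11143 = 3·3586 + 385
3586 = 9·385 + 121
385 = 3·121 + 22
121 = 5·22 + 11
22 = 2·11 + 0
The gcd is 11, not 1, hence no inverse exists.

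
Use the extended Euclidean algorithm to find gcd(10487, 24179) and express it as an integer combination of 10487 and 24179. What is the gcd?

1

Repeated division:
24179 = 2·10487 + 3205
10487 = 3·3205 + 872
3205 = 3·872 + 589
872 = 1·589 + 283
589 = 2·283 + 23
283 = 12·23 + 7
23 = 3·7 + 2
7 = 3·2 + 1
2 = 2·1 + 0
gcd(10487, 24179) = 1.
Working backward:
1 = 7 − 3·2
1 = −3·23 + 10·7
1 = 10·283 − 123·23
1 = −123·589 + 256·283
1 = 256·872 − 379·589
1 = −379·3205 + 1393·872
1 = 1393·10487 − 4558·3205
1 = −4558·24179 + 10509·10487
So 1 = (-4558)·24179 + (10509)·10487.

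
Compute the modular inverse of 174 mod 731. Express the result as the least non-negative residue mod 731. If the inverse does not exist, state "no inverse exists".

gcd(731, 174) by repeated division:
731 = 4*174 + 35
174 = 4*35 + 34
35 = 1*34 + 1
34 = 34*1 + 0
Since gcd(174, 731) = 1, back-substitute to write 1 as a combination:
1 = 35 − 34
1 = −174 + 5·35
1 = 5·731 − 21·174
So 174·(-21) ≡ 1 (mod 731), and -21 ≡ 710 (mod 731).

710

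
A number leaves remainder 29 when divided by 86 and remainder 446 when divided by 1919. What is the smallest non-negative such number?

117505

Write x = 29 + 86·k. Then 86·k ≡ 446 − 29 ≡ 417 (mod 1919).
Need 86⁻¹ mod 1919. Extended Euclid on (1919, 86):
1919 = 22·86 + 27
86 = 3·27 + 5
27 = 5·5 + 2
5 = 2·2 + 1
2 = 2·1 + 0
Back-substitute:
1 = 5 − 2·2
1 = −2·27 + 11·5
1 = 11·86 − 35·27
1 = −35·1919 + 781·86
86⁻¹ ≡ 781 (mod 1919), so k ≡ 781·417 ≡ 1366 (mod 1919).
x = 29 + 86·1366 = 117505.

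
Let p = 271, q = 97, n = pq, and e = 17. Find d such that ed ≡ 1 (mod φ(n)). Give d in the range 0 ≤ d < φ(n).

10673

φ(n) = (p−1)(q−1) = 270·96 = 25920.
Need d with 17·d ≡ 1 (mod 25920). Apply the extended Euclidean algorithm:
25920 = 1524·17 + 12
17 = 1·12 + 5
12 = 2·5 + 2
5 = 2·2 + 1
2 = 2·1 + 0
Back-substitute:
1 = 5 − 2·2
1 = −2·12 + 5·5
1 = 5·17 − 7·12
1 = −7·25920 + 10673·17
So 17·10673 ≡ 1 (mod 25920), hence d = 10673.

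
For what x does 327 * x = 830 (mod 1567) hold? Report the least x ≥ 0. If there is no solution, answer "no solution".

First find gcd(327, 1567):
1567 = 4·327 + 259
327 = 1·259 + 68
259 = 3·68 + 55
68 = 1·55 + 13
55 = 4·13 + 3
13 = 4·3 + 1
3 = 3·1 + 0
gcd = 1, so a unique solution mod 1567 exists.
Back-substitute for the Bézout coefficients:
1 = 13 − 4·3
1 = −4·55 + 17·13
1 = 17·68 − 21·55
1 = −21·259 + 80·68
1 = 80·327 − 101·259
1 = −101·1567 + 484·327
So 327·(484) ≡ 1 (mod 1567), giving 327⁻¹ ≡ 484.
x ≡ 327⁻¹·830 ≡ 484·830 ≡ 568 (mod 1567).

568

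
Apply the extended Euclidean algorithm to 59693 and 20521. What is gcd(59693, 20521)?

1

Repeated division:
59693 = 2·20521 + 18651
20521 = 1·18651 + 1870
18651 = 9·1870 + 1821
1870 = 1·1821 + 49
1821 = 37·49 + 8
49 = 6·8 + 1
8 = 8·1 + 0
gcd(59693, 20521) = 1.
Back-substituting:
1 = 49 − 6·8
1 = −6·1821 + 223·49
1 = 223·1870 − 229·1821
1 = −229·18651 + 2284·1870
1 = 2284·20521 − 2513·18651
1 = −2513·59693 + 7310·20521
So 1 = (-2513)·59693 + (7310)·20521.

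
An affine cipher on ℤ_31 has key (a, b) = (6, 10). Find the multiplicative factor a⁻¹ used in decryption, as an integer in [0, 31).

26

gcd(31, 6) by repeated division:
31 = 5×6 + 1
6 = 6×1 + 0
Since gcd(6, 31) = 1, back-substitute to write 1 as a combination:
1 = 31 − 5·6
Thus 6·(-5) ≡ 1 (mod 31); reducing, -5 mod 31 = 26.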